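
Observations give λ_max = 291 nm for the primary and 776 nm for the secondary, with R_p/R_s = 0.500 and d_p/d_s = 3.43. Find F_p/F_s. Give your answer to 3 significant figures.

Wien's law: T_p/T_s = λ_s/λ_p = 776/291 = 2.667.
L_p/L_s = (R_p/R_s)²(T_p/T_s)⁴ = (0.500)²(2.667)⁴ = 12.64.
F_p/F_s = (L_p/L_s)/(d_p/d_s)² = 12.64/(3.43)² = 1.075.

1.07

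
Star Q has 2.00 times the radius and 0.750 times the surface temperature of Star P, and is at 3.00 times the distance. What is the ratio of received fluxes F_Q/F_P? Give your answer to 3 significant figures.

0.141

L_Q/L_P = (R_Q/R_P)²(T_Q/T_P)⁴ = (2.00)² × (0.750)⁴ = 1.266.
F_Q/F_P = (L_Q/L_P)/(d_Q/d_P)² = 1.266 / (3.00)² = 0.1406.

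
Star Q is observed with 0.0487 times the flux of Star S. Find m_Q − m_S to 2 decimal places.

m_Q − m_S = −2.5 log₁₀(F_Q/F_S) = −2.5 log₁₀(0.0487) = −2.5 × (-1.312) = 3.281.

3.28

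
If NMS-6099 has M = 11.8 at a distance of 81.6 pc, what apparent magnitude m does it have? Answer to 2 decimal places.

16.36

m = M + 5 log₁₀(d/10 pc) = 11.8 + 5 log₁₀(81.6/10)
  = 11.8 + 5 × 0.912 = 11.8 + 4.56 = 16.36.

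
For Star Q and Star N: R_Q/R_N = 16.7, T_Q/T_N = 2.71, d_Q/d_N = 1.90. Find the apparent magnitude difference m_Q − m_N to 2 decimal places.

L_Q/L_N = (16.7)²(2.71)⁴ = 1.504×10^4.
F_Q/F_N = (L_Q/L_N)/(d_Q/d_N)² = 1.504×10^4/3.610 = 4167.
m_Q − m_N = −2.5 log₁₀(4167) = -9.05.

-9.05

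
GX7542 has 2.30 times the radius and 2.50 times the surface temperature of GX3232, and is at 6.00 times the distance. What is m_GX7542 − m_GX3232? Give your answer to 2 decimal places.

L_GX7542/L_GX3232 = (2.30)²(2.50)⁴ = 206.6.
F_GX7542/F_GX3232 = (L_GX7542/L_GX3232)/(d_GX7542/d_GX3232)² = 206.6/36.00 = 5.740.
m_GX7542 − m_GX3232 = −2.5 log₁₀(5.740) = -1.90.

-1.90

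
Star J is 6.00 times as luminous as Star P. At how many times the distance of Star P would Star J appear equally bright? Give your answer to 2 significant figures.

2.4

Equal flux requires L_J/d_J² = L_P/d_P², so d_J/d_P = √(L_J/L_P)
= √(6.00) = 2.449.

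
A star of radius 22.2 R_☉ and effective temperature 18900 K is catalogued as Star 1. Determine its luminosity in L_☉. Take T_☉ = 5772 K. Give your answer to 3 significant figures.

L/L_☉ = (R/R_☉)² (T/T_☉)⁴ = (22.2)² × (18900/5772)⁴
       = 492.8 × (3.274)⁴ = 492.8 × 115.0 = 5.666×10^4.

5.67×10^4 L_☉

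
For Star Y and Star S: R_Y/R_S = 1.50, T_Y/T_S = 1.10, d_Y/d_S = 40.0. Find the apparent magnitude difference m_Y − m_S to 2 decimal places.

L_Y/L_S = (1.50)²(1.10)⁴ = 3.294.
F_Y/F_S = (L_Y/L_S)/(d_Y/d_S)² = 3.294/1600 = 0.002059.
m_Y − m_S = −2.5 log₁₀(0.002059) = 6.72.

6.72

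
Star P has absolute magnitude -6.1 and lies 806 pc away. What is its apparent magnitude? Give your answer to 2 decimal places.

m = M + 5 log₁₀(d/10 pc) = -6.1 + 5 log₁₀(806/10)
  = -6.1 + 5 × 1.906 = -6.1 + 9.53 = 3.43.

3.43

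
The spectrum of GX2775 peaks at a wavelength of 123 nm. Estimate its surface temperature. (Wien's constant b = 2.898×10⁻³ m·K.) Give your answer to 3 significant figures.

2.36×10^4 K

T = b/λ_max = 2.898×10⁻³ / (123×10⁻⁹) = 2.356×10^4 K.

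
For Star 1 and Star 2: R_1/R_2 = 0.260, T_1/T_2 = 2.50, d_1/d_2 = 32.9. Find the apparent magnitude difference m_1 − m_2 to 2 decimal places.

L_1/L_2 = (0.260)²(2.50)⁴ = 2.641.
F_1/F_2 = (L_1/L_2)/(d_1/d_2)² = 2.641/1082 = 0.002440.
m_1 − m_2 = −2.5 log₁₀(0.002440) = 6.53.

6.53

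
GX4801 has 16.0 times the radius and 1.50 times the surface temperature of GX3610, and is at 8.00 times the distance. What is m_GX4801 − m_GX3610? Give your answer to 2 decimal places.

L_GX4801/L_GX3610 = (16.0)²(1.50)⁴ = 1296.
F_GX4801/F_GX3610 = (L_GX4801/L_GX3610)/(d_GX4801/d_GX3610)² = 1296/64.00 = 20.25.
m_GX4801 − m_GX3610 = −2.5 log₁₀(20.25) = -3.27.

-3.27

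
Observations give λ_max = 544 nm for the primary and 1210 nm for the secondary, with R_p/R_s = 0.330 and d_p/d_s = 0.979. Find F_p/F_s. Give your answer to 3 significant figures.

2.78

Wien's law: T_p/T_s = λ_s/λ_p = 1210/544 = 2.224.
L_p/L_s = (R_p/R_s)²(T_p/T_s)⁴ = (0.330)²(2.224)⁴ = 2.665.
F_p/F_s = (L_p/L_s)/(d_p/d_s)² = 2.665/(0.979)² = 2.781.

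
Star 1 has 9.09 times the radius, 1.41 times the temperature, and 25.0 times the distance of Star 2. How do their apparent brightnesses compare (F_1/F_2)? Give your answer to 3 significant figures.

L_1/L_2 = (R_1/R_2)²(T_1/T_2)⁴ = (9.09)² × (1.41)⁴ = 326.6.
F_1/F_2 = (L_1/L_2)/(d_1/d_2)² = 326.6 / (25.0)² = 0.5225.

0.523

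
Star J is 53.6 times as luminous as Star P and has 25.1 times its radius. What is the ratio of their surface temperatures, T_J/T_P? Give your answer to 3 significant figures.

L ∝ R²T⁴ gives T ∝ (L/R²)^(1/4), so
T_J/T_P = (53.6 / 25.1²)^(1/4) = (0.08508)^(1/4) = 0.5401.

0.540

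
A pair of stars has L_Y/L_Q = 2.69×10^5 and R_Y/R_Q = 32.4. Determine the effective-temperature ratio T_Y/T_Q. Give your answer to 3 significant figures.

4.00

L ∝ R²T⁴ gives T ∝ (L/R²)^(1/4), so
T_Y/T_Q = (2.69×10^5 / 32.4²)^(1/4) = (256.2)^(1/4) = 4.001.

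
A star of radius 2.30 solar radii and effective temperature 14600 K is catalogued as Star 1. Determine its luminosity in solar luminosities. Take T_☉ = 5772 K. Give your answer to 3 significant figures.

217 solar luminosities

L/L_☉ = (R/R_☉)² (T/T_☉)⁴ = (2.30)² × (14600/5772)⁴
       = 5.290 × (2.529)⁴ = 5.290 × 40.94 = 216.6.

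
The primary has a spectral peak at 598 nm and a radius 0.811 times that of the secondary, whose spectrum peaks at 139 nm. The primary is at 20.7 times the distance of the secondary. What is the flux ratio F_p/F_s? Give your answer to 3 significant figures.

Wien's law: T_p/T_s = λ_s/λ_p = 139/598 = 0.2324.
L_p/L_s = (R_p/R_s)²(T_p/T_s)⁴ = (0.811)²(0.2324)⁴ = 0.001920.
F_p/F_s = (L_p/L_s)/(d_p/d_s)² = 0.001920/(20.7)² = 4.481×10^-6.

4.48×10^-6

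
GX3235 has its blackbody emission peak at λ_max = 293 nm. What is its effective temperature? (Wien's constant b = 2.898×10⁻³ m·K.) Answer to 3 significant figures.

T = b/λ_max = 2.898×10⁻³ / (293×10⁻⁹) = 9891 K.

9.89×10^3 K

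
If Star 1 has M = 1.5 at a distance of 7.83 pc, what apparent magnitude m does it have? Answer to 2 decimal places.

m = M + 5 log₁₀(d/10 pc) = 1.5 + 5 log₁₀(7.83/10)
  = 1.5 + 5 × -0.106 = 1.5 + -0.53 = 0.97.

0.97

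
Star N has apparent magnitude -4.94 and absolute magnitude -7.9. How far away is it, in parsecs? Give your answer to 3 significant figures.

m − M = 5 log₁₀(d/10 pc)
-4.94 − (-7.9) = 2.96 = 5 log₁₀(d/10)
d = 10 × 10^(2.96/5) = 10 × 10^0.592 = 39.08 pc.

39.1 pc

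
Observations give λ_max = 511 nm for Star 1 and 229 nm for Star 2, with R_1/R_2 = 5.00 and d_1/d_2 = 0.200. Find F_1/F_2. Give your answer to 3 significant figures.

Wien's law: T_1/T_2 = λ_2/λ_1 = 229/511 = 0.4481.
L_1/L_2 = (R_1/R_2)²(T_1/T_2)⁴ = (5.00)²(0.4481)⁴ = 1.008.
F_1/F_2 = (L_1/L_2)/(d_1/d_2)² = 1.008/(0.200)² = 25.21.

25.2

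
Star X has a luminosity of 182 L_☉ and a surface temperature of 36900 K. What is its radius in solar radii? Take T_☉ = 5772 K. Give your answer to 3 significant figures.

R/R_☉ = √(L/L_☉) / (T/T_☉)² = √(182) / (6.393)²
       = 13.49 / 40.87 = 0.3301.

0.330 solar radii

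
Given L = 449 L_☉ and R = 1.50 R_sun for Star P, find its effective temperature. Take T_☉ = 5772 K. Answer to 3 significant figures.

2.17×10^4 K

T/T_☉ = (L/L_☉)^(1/4) / (R/R_☉)^(1/2)
T = 5772 × (449)^(1/4) / √(1.50) = 5772 × 4.603 / 1.225 = 2.169×10^4 K.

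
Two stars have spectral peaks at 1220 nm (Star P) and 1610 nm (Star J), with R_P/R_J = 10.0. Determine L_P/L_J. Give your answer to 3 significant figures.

303

Wien's law gives T ∝ 1/λ_max, so T_P/T_J = λ_J/λ_P = 1610/1220 = 1.320.
Then L ∝ R²T⁴ gives L_P/L_J = (10.0)² × (1.320)⁴ = 100.0 × 3.033 = 303.3.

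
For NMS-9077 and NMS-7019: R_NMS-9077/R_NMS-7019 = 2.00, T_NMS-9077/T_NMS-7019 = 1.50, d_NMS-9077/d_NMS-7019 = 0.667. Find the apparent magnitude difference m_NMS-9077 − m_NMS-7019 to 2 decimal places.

-4.15

L_NMS-9077/L_NMS-7019 = (2.00)²(1.50)⁴ = 20.25.
F_NMS-9077/F_NMS-7019 = (L_NMS-9077/L_NMS-7019)/(d_NMS-9077/d_NMS-7019)² = 20.25/0.4449 = 45.52.
m_NMS-9077 − m_NMS-7019 = −2.5 log₁₀(45.52) = -4.15.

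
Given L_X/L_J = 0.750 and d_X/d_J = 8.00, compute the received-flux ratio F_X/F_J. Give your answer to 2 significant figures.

0.012

F = L/(4πd²), so F_X/F_J = (L_X/L_J) / (d_X/d_J)²
= 0.750 / (8.00)² = 0.750 / 64.00 = 0.01172.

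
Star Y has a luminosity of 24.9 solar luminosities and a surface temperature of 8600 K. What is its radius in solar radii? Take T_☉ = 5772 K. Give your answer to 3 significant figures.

2.25 solar radii

R/R_☉ = √(L/L_☉) / (T/T_☉)² = √(24.9) / (1.490)²
       = 4.990 / 2.220 = 2.248.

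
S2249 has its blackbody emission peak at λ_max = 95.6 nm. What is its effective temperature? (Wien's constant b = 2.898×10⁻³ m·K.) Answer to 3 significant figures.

T = b/λ_max = 2.898×10⁻³ / (95.6×10⁻⁹) = 3.031×10^4 K.

3.03×10^4 K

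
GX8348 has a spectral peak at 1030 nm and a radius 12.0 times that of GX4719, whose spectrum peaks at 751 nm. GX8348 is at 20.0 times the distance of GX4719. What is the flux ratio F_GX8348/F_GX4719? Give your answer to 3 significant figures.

0.102

Wien's law: T_GX8348/T_GX4719 = λ_GX4719/λ_GX8348 = 751/1030 = 0.7291.
L_GX8348/L_GX4719 = (R_GX8348/R_GX4719)²(T_GX8348/T_GX4719)⁴ = (12.0)²(0.7291)⁴ = 40.70.
F_GX8348/F_GX4719 = (L_GX8348/L_GX4719)/(d_GX8348/d_GX4719)² = 40.70/(20.0)² = 0.1017.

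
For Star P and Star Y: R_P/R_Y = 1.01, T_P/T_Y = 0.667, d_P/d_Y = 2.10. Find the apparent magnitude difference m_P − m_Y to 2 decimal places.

L_P/L_Y = (1.01)²(0.667)⁴ = 0.2019.
F_P/F_Y = (L_P/L_Y)/(d_P/d_Y)² = 0.2019/4.410 = 0.04578.
m_P − m_Y = −2.5 log₁₀(0.04578) = 3.35.

3.35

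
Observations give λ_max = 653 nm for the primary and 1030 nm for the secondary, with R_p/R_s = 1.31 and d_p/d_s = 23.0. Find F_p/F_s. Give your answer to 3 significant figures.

Wien's law: T_p/T_s = λ_s/λ_p = 1030/653 = 1.577.
L_p/L_s = (R_p/R_s)²(T_p/T_s)⁴ = (1.31)²(1.577)⁴ = 10.62.
F_p/F_s = (L_p/L_s)/(d_p/d_s)² = 10.62/(23.0)² = 0.02008.

0.0201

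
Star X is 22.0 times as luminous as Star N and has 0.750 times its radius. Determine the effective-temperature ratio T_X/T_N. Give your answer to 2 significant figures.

2.5

L ∝ R²T⁴ gives T ∝ (L/R²)^(1/4), so
T_X/T_N = (22.0 / 0.750²)^(1/4) = (39.11)^(1/4) = 2.501.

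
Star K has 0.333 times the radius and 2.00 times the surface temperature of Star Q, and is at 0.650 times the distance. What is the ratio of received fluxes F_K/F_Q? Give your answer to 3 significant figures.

4.20

L_K/L_Q = (R_K/R_Q)²(T_K/T_Q)⁴ = (0.333)² × (2.00)⁴ = 1.774.
F_K/F_Q = (L_K/L_Q)/(d_K/d_Q)² = 1.774 / (0.650)² = 4.199.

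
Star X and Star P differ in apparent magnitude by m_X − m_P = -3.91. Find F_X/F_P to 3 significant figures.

36.6

F_X/F_P = 10^(−(m_X − m_P)/2.5) = 10^(3.91/2.5) = 10^1.564 = 36.64.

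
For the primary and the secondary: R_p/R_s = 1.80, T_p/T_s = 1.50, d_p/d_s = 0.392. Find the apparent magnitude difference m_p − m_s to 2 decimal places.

-5.07

L_p/L_s = (1.80)²(1.50)⁴ = 16.40.
F_p/F_s = (L_p/L_s)/(d_p/d_s)² = 16.40/0.1537 = 106.7.
m_p − m_s = −2.5 log₁₀(106.7) = -5.07.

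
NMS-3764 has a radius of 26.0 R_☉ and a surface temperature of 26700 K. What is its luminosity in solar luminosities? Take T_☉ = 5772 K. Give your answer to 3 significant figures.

3.10×10^5 solar luminosities

L/L_☉ = (R/R_☉)² (T/T_☉)⁴ = (26.0)² × (26700/5772)⁴
       = 676.0 × (4.626)⁴ = 676.0 × 457.9 = 3.095×10^5.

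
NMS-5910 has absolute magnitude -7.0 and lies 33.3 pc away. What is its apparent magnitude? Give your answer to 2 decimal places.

m = M + 5 log₁₀(d/10 pc) = -7.0 + 5 log₁₀(33.3/10)
  = -7.0 + 5 × 0.522 = -7.0 + 2.61 = -4.39.

-4.39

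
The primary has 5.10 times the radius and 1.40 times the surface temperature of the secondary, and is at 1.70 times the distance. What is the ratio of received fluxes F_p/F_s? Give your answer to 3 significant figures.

34.6

L_p/L_s = (R_p/R_s)²(T_p/T_s)⁴ = (5.10)² × (1.40)⁴ = 99.92.
F_p/F_s = (L_p/L_s)/(d_p/d_s)² = 99.92 / (1.70)² = 34.57.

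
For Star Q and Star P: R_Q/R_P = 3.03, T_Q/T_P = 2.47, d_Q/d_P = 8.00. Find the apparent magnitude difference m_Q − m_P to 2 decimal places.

-1.82

L_Q/L_P = (3.03)²(2.47)⁴ = 341.7.
F_Q/F_P = (L_Q/L_P)/(d_Q/d_P)² = 341.7/64.00 = 5.339.
m_Q − m_P = −2.5 log₁₀(5.339) = -1.82.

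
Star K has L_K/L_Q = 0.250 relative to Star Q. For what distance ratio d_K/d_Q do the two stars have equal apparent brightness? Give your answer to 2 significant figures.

0.50

Equal flux requires L_K/d_K² = L_Q/d_Q², so d_K/d_Q = √(L_K/L_Q)
= √(0.250) = 0.5000.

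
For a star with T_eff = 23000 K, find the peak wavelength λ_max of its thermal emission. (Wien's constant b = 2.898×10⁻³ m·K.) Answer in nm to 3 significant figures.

λ_max = b/T = 2.898×10⁻³ / 23000 = 1.26×10^-7 m = 126.0 nm.

126 nm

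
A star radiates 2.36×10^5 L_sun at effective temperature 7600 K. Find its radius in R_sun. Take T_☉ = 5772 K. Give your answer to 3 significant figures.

R/R_☉ = √(L/L_☉) / (T/T_☉)² = √(2.36×10^5) / (1.317)²
       = 485.8 / 1.734 = 280.2.

280 R_sun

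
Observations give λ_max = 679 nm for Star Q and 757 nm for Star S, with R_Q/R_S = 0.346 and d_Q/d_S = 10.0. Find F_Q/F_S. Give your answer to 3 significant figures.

0.00185

Wien's law: T_Q/T_S = λ_S/λ_Q = 757/679 = 1.115.
L_Q/L_S = (R_Q/R_S)²(T_Q/T_S)⁴ = (0.346)²(1.115)⁴ = 0.1850.
F_Q/F_S = (L_Q/L_S)/(d_Q/d_S)² = 0.1850/(10.0)² = 0.001850.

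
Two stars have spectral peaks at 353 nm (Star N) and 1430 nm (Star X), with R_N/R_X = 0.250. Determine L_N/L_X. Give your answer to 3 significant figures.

Wien's law gives T ∝ 1/λ_max, so T_N/T_X = λ_X/λ_N = 1430/353 = 4.051.
Then L ∝ R²T⁴ gives L_N/L_X = (0.250)² × (4.051)⁴ = 0.06250 × 269.3 = 16.83.

16.8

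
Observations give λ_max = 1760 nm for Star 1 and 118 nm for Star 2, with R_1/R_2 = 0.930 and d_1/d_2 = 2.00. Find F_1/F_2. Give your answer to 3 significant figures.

4.37×10^-6

Wien's law: T_1/T_2 = λ_2/λ_1 = 118/1760 = 0.06705.
L_1/L_2 = (R_1/R_2)²(T_1/T_2)⁴ = (0.930)²(0.06705)⁴ = 1.748×10^-5.
F_1/F_2 = (L_1/L_2)/(d_1/d_2)² = 1.748×10^-5/(2.00)² = 4.369×10^-6.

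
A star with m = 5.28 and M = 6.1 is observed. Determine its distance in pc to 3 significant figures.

6.85 pc

m − M = 5 log₁₀(d/10 pc)
5.28 − (6.1) = -0.82 = 5 log₁₀(d/10)
d = 10 × 10^(-0.82/5) = 10 × 10^-0.164 = 6.855 pc.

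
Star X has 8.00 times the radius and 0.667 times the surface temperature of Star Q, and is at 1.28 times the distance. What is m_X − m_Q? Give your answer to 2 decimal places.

L_X/L_Q = (8.00)²(0.667)⁴ = 12.67.
F_X/F_Q = (L_X/L_Q)/(d_X/d_Q)² = 12.67/1.638 = 7.731.
m_X − m_Q = −2.5 log₁₀(7.731) = -2.22.

-2.22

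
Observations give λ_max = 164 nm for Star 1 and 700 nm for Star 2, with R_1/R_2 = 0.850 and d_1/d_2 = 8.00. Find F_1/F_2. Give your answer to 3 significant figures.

3.75

Wien's law: T_1/T_2 = λ_2/λ_1 = 700/164 = 4.268.
L_1/L_2 = (R_1/R_2)²(T_1/T_2)⁴ = (0.850)²(4.268)⁴ = 239.8.
F_1/F_2 = (L_1/L_2)/(d_1/d_2)² = 239.8/(8.00)² = 3.747.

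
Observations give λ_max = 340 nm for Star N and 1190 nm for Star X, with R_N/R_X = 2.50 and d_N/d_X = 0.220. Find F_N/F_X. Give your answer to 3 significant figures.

Wien's law: T_N/T_X = λ_X/λ_N = 1190/340 = 3.500.
L_N/L_X = (R_N/R_X)²(T_N/T_X)⁴ = (2.50)²(3.500)⁴ = 937.9.
F_N/F_X = (L_N/L_X)/(d_N/d_X)² = 937.9/(0.220)² = 1.938×10^4.

1.94×10^4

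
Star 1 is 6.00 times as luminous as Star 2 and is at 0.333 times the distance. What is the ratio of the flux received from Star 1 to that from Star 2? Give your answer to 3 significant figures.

F = L/(4πd²), so F_1/F_2 = (L_1/L_2) / (d_1/d_2)²
= 6.00 / (0.333)² = 6.00 / 0.1109 = 54.11.

54.1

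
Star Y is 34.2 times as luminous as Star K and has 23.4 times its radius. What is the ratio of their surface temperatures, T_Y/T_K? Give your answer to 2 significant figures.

0.50

L ∝ R²T⁴ gives T ∝ (L/R²)^(1/4), so
T_Y/T_K = (34.2 / 23.4²)^(1/4) = (0.06246)^(1/4) = 0.4999.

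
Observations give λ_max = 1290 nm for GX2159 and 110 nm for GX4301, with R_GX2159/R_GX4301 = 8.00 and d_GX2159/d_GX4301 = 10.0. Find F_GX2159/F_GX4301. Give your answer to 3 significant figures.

Wien's law: T_GX2159/T_GX4301 = λ_GX4301/λ_GX2159 = 110/1290 = 0.08527.
L_GX2159/L_GX4301 = (R_GX2159/R_GX4301)²(T_GX2159/T_GX4301)⁴ = (8.00)²(0.08527)⁴ = 0.003384.
F_GX2159/F_GX4301 = (L_GX2159/L_GX4301)/(d_GX2159/d_GX4301)² = 0.003384/(10.0)² = 3.384×10^-5.

3.38×10^-5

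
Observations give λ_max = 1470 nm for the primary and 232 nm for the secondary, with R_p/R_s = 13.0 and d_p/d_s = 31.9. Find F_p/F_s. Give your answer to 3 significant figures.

1.03×10^-4

Wien's law: T_p/T_s = λ_s/λ_p = 232/1470 = 0.1578.
L_p/L_s = (R_p/R_s)²(T_p/T_s)⁴ = (13.0)²(0.1578)⁴ = 0.1049.
F_p/F_s = (L_p/L_s)/(d_p/d_s)² = 0.1049/(31.9)² = 1.030×10^-4.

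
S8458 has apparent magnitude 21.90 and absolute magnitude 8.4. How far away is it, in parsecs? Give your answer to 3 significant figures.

5.01×10^3 pc

m − M = 5 log₁₀(d/10 pc)
21.90 − (8.4) = 13.50 = 5 log₁₀(d/10)
d = 10 × 10^(13.50/5) = 10 × 10^2.700 = 5012 pc.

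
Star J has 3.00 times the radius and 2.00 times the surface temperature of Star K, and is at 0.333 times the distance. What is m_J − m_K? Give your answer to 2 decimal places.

L_J/L_K = (3.00)²(2.00)⁴ = 144.0.
F_J/F_K = (L_J/L_K)/(d_J/d_K)² = 144.0/0.1109 = 1299.
m_J − m_K = −2.5 log₁₀(1299) = -7.78.

-7.78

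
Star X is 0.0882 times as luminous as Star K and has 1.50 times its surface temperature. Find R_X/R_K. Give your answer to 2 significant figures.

0.13

L ∝ R²T⁴ gives R ∝ √L / T², so
R_X/R_K = √(0.0882) / (1.50)² = 0.2970 / 2.250 = 0.1320.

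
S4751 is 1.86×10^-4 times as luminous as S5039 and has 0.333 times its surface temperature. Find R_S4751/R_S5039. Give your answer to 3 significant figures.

0.123

L ∝ R²T⁴ gives R ∝ √L / T², so
R_S4751/R_S5039 = √(1.86×10^-4) / (0.333)² = 0.01364 / 0.1109 = 0.1230.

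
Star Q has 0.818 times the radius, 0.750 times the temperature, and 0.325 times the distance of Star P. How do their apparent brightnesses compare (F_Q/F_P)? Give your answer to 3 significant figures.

L_Q/L_P = (R_Q/R_P)²(T_Q/T_P)⁴ = (0.818)² × (0.750)⁴ = 0.2117.
F_Q/F_P = (L_Q/L_P)/(d_Q/d_P)² = 0.2117 / (0.325)² = 2.004.

2.00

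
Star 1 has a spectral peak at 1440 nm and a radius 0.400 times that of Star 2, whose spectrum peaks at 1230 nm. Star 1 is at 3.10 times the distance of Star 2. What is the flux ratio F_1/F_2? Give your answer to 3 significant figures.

Wien's law: T_1/T_2 = λ_2/λ_1 = 1230/1440 = 0.8542.
L_1/L_2 = (R_1/R_2)²(T_1/T_2)⁴ = (0.400)²(0.8542)⁴ = 0.08517.
F_1/F_2 = (L_1/L_2)/(d_1/d_2)² = 0.08517/(3.10)² = 0.008863.

0.00886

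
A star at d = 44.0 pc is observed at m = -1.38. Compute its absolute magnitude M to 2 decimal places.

-4.60

M = m − 5 log₁₀(d/10 pc) = -1.38 − 5 log₁₀(44.0/10)
  = -1.38 − 5 × 0.643 = -1.38 − 3.22 = -4.60.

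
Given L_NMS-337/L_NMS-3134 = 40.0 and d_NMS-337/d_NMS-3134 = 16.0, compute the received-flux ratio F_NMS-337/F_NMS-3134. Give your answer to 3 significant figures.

0.156

F = L/(4πd²), so F_NMS-337/F_NMS-3134 = (L_NMS-337/L_NMS-3134) / (d_NMS-337/d_NMS-3134)²
= 40.0 / (16.0)² = 40.0 / 256.0 = 0.1562.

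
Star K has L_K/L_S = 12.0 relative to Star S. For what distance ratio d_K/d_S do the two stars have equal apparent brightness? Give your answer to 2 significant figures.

3.5

Equal flux requires L_K/d_K² = L_S/d_S², so d_K/d_S = √(L_K/L_S)
= √(12.0) = 3.464.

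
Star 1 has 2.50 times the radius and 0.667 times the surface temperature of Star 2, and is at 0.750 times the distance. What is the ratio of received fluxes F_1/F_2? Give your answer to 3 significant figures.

2.20

L_1/L_2 = (R_1/R_2)²(T_1/T_2)⁴ = (2.50)² × (0.667)⁴ = 1.237.
F_1/F_2 = (L_1/L_2)/(d_1/d_2)² = 1.237 / (0.750)² = 2.199.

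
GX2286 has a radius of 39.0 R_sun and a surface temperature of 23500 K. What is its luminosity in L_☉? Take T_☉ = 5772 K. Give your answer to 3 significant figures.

4.18×10^5 L_☉

L/L_☉ = (R/R_☉)² (T/T_☉)⁴ = (39.0)² × (23500/5772)⁴
       = 1521 × (4.071)⁴ = 1521 × 274.8 = 4.179×10^5.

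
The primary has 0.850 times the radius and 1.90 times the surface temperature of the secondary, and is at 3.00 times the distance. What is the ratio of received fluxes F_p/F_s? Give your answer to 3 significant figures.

L_p/L_s = (R_p/R_s)²(T_p/T_s)⁴ = (0.850)² × (1.90)⁴ = 9.416.
F_p/F_s = (L_p/L_s)/(d_p/d_s)² = 9.416 / (3.00)² = 1.046.

1.05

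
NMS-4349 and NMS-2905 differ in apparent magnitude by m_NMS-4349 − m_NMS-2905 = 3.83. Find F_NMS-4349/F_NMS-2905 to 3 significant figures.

0.0294

F_NMS-4349/F_NMS-2905 = 10^(−(m_NMS-4349 − m_NMS-2905)/2.5) = 10^(-3.83/2.5) = 10^-1.532 = 0.02938.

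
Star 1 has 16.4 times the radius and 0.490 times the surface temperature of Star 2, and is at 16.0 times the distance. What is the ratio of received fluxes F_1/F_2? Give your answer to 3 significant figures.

L_1/L_2 = (R_1/R_2)²(T_1/T_2)⁴ = (16.4)² × (0.490)⁴ = 15.51.
F_1/F_2 = (L_1/L_2)/(d_1/d_2)² = 15.51 / (16.0)² = 0.06057.

0.0606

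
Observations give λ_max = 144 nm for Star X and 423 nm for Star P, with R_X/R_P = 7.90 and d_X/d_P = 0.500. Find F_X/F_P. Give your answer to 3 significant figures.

1.86×10^4

Wien's law: T_X/T_P = λ_P/λ_X = 423/144 = 2.938.
L_X/L_P = (R_X/R_P)²(T_X/T_P)⁴ = (7.90)²(2.938)⁴ = 4647.
F_X/F_P = (L_X/L_P)/(d_X/d_P)² = 4647/(0.500)² = 1.859×10^4.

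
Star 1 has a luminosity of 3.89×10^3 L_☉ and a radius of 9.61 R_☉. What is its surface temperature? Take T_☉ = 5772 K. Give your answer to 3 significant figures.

T/T_☉ = (L/L_☉)^(1/4) / (R/R_☉)^(1/2)
T = 5772 × (3.89×10^3)^(1/4) / √(9.61) = 5772 × 7.897 / 3.100 = 1.470×10^4 K.

1.47×10^4 K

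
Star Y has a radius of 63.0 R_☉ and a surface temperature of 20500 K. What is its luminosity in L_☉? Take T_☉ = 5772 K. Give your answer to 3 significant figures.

6.32×10^5 L_☉

L/L_☉ = (R/R_☉)² (T/T_☉)⁴ = (63.0)² × (20500/5772)⁴
       = 3969 × (3.552)⁴ = 3969 × 159.1 = 6.315×10^5.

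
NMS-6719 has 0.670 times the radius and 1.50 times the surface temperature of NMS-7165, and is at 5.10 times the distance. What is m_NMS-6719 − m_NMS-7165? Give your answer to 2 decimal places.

L_NMS-6719/L_NMS-7165 = (0.670)²(1.50)⁴ = 2.273.
F_NMS-6719/F_NMS-7165 = (L_NMS-6719/L_NMS-7165)/(d_NMS-6719/d_NMS-7165)² = 2.273/26.01 = 0.08737.
m_NMS-6719 − m_NMS-7165 = −2.5 log₁₀(0.08737) = 2.65.

2.65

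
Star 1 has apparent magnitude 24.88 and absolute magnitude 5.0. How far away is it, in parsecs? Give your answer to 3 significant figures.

m − M = 5 log₁₀(d/10 pc)
24.88 − (5.0) = 19.88 = 5 log₁₀(d/10)
d = 10 × 10^(19.88/5) = 10 × 10^3.976 = 9.462×10^4 pc.

9.46×10^4 pc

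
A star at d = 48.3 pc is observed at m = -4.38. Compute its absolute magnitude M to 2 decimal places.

-7.80

M = m − 5 log₁₀(d/10 pc) = -4.38 − 5 log₁₀(48.3/10)
  = -4.38 − 5 × 0.684 = -4.38 − 3.42 = -7.80.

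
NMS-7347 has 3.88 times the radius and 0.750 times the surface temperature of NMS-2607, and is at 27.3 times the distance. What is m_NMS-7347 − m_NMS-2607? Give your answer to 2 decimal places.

L_NMS-7347/L_NMS-2607 = (3.88)²(0.750)⁴ = 4.763.
F_NMS-7347/F_NMS-2607 = (L_NMS-7347/L_NMS-2607)/(d_NMS-7347/d_NMS-2607)² = 4.763/745.3 = 0.006391.
m_NMS-7347 − m_NMS-2607 = −2.5 log₁₀(0.006391) = 5.49.

5.49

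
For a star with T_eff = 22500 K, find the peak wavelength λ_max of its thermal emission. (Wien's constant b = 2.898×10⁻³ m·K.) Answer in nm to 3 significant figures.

λ_max = b/T = 2.898×10⁻³ / 22500 = 1.29×10^-7 m = 128.8 nm.

129 nm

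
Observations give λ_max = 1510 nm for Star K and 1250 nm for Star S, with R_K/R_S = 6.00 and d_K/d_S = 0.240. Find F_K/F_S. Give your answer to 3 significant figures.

294

Wien's law: T_K/T_S = λ_S/λ_K = 1250/1510 = 0.8278.
L_K/L_S = (R_K/R_S)²(T_K/T_S)⁴ = (6.00)²(0.8278)⁴ = 16.91.
F_K/F_S = (L_K/L_S)/(d_K/d_S)² = 16.91/(0.240)² = 293.5.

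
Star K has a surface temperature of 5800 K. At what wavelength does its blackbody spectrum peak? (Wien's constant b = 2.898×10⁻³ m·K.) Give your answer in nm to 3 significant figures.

λ_max = b/T = 2.898×10⁻³ / 5800 = 5.00×10^-7 m = 499.7 nm.

500 nm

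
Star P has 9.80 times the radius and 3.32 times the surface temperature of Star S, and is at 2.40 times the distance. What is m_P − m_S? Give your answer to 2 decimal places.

-8.27

L_P/L_S = (9.80)²(3.32)⁴ = 1.167×10^4.
F_P/F_S = (L_P/L_S)/(d_P/d_S)² = 1.167×10^4/5.760 = 2026.
m_P − m_S = −2.5 log₁₀(2026) = -8.27.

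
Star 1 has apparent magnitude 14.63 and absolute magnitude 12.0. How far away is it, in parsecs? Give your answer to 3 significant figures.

33.6 pc

m − M = 5 log₁₀(d/10 pc)
14.63 − (12.0) = 2.63 = 5 log₁₀(d/10)
d = 10 × 10^(2.63/5) = 10 × 10^0.526 = 33.57 pc.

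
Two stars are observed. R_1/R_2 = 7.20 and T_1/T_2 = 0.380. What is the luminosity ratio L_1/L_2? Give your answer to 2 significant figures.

From the Stefan–Boltzmann law, L ∝ R²T⁴, so
L_1/L_2 = (R_1/R_2)² (T_1/T_2)⁴ = (7.20)² × (0.380)⁴ = 51.84 × 0.02085 = 1.081.

1.1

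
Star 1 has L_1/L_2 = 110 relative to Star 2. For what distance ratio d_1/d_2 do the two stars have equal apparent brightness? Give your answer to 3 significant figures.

Equal flux requires L_1/d_1² = L_2/d_2², so d_1/d_2 = √(L_1/L_2)
= √(110) = 10.49.

10.5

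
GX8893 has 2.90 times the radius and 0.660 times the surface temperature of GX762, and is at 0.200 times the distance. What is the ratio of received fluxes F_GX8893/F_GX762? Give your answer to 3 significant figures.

39.9

L_GX8893/L_GX762 = (R_GX8893/R_GX762)²(T_GX8893/T_GX762)⁴ = (2.90)² × (0.660)⁴ = 1.596.
F_GX8893/F_GX762 = (L_GX8893/L_GX762)/(d_GX8893/d_GX762)² = 1.596 / (0.200)² = 39.89.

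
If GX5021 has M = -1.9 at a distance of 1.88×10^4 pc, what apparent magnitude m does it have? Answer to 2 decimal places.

m = M + 5 log₁₀(d/10 pc) = -1.9 + 5 log₁₀(1.88×10^4/10)
  = -1.9 + 5 × 3.274 = -1.9 + 16.37 = 14.47.

14.47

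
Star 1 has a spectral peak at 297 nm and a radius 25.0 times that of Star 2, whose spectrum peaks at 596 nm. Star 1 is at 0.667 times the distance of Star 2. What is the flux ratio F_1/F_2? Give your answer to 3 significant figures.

Wien's law: T_1/T_2 = λ_2/λ_1 = 596/297 = 2.007.
L_1/L_2 = (R_1/R_2)²(T_1/T_2)⁴ = (25.0)²(2.007)⁴ = 1.014×10^4.
F_1/F_2 = (L_1/L_2)/(d_1/d_2)² = 1.014×10^4/(0.667)² = 2.278×10^4.

2.28×10^4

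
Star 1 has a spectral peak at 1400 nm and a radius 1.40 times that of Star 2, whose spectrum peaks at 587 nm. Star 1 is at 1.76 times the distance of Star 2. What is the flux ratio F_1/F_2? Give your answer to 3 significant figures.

Wien's law: T_1/T_2 = λ_2/λ_1 = 587/1400 = 0.4193.
L_1/L_2 = (R_1/R_2)²(T_1/T_2)⁴ = (1.40)²(0.4193)⁴ = 0.06058.
F_1/F_2 = (L_1/L_2)/(d_1/d_2)² = 0.06058/(1.76)² = 0.01956.

0.0196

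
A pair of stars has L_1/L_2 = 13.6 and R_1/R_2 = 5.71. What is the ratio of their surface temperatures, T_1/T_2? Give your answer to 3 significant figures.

L ∝ R²T⁴ gives T ∝ (L/R²)^(1/4), so
T_1/T_2 = (13.6 / 5.71²)^(1/4) = (0.4171)^(1/4) = 0.8036.

0.804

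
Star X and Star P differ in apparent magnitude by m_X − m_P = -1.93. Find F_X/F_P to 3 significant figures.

F_X/F_P = 10^(−(m_X − m_P)/2.5) = 10^(1.93/2.5) = 10^0.772 = 5.916.

5.92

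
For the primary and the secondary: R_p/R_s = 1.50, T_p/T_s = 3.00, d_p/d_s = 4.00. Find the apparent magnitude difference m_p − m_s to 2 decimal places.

-2.64

L_p/L_s = (1.50)²(3.00)⁴ = 182.2.
F_p/F_s = (L_p/L_s)/(d_p/d_s)² = 182.2/16.00 = 11.39.
m_p − m_s = −2.5 log₁₀(11.39) = -2.64.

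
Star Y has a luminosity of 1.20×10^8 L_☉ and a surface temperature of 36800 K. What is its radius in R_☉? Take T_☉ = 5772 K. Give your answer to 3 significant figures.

269 R_☉

R/R_☉ = √(L/L_☉) / (T/T_☉)² = √(1.20×10^8) / (6.376)²
       = 1.095×10^4 / 40.65 = 269.5.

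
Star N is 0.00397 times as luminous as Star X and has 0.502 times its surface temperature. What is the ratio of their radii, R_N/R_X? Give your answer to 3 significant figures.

L ∝ R²T⁴ gives R ∝ √L / T², so
R_N/R_X = √(0.00397) / (0.502)² = 0.06301 / 0.2520 = 0.2500.

0.250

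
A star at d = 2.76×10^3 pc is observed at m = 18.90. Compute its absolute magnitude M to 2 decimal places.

M = m − 5 log₁₀(d/10 pc) = 18.90 − 5 log₁₀(2.76×10^3/10)
  = 18.90 − 5 × 2.441 = 18.90 − 12.20 = 6.70.

6.70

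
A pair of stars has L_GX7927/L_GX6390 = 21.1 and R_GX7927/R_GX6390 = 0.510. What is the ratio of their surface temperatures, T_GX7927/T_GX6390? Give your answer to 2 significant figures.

3.0

L ∝ R²T⁴ gives T ∝ (L/R²)^(1/4), so
T_GX7927/T_GX6390 = (21.1 / 0.510²)^(1/4) = (81.12)^(1/4) = 3.001.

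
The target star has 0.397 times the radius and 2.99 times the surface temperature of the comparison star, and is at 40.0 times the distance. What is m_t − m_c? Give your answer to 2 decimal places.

L_t/L_c = (0.397)²(2.99)⁴ = 12.60.
F_t/F_c = (L_t/L_c)/(d_t/d_c)² = 12.60/1600 = 0.007873.
m_t − m_c = −2.5 log₁₀(0.007873) = 5.26.

5.26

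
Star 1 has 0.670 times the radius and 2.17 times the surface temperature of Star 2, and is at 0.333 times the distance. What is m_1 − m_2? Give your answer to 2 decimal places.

-4.88

L_1/L_2 = (0.670)²(2.17)⁴ = 9.954.
F_1/F_2 = (L_1/L_2)/(d_1/d_2)² = 9.954/0.1109 = 89.76.
m_1 − m_2 = −2.5 log₁₀(89.76) = -4.88.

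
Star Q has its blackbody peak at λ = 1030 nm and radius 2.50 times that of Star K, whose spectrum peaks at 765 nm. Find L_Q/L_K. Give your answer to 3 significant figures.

1.90

Wien's law gives T ∝ 1/λ_max, so T_Q/T_K = λ_K/λ_Q = 765/1030 = 0.7427.
Then L ∝ R²T⁴ gives L_Q/L_K = (2.50)² × (0.7427)⁴ = 6.250 × 0.3043 = 1.902.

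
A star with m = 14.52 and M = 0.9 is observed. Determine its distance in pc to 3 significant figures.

5.30×10^3 pc

m − M = 5 log₁₀(d/10 pc)
14.52 − (0.9) = 13.62 = 5 log₁₀(d/10)
d = 10 × 10^(13.62/5) = 10 × 10^2.724 = 5297 pc.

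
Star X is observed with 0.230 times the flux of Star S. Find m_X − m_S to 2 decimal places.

m_X − m_S = −2.5 log₁₀(F_X/F_S) = −2.5 log₁₀(0.230) = −2.5 × (-0.638) = 1.596.

1.60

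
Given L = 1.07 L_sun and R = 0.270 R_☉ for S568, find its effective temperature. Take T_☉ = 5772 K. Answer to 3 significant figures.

T/T_☉ = (L/L_☉)^(1/4) / (R/R_☉)^(1/2)
T = 5772 × (1.07)^(1/4) / √(0.270) = 5772 × 1.017 / 0.5196 = 1.130×10^4 K.

1.13×10^4 K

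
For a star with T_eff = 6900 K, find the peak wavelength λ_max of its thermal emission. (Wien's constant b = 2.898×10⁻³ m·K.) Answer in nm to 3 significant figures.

420 nm

λ_max = b/T = 2.898×10⁻³ / 6900 = 4.20×10^-7 m = 420.0 nm.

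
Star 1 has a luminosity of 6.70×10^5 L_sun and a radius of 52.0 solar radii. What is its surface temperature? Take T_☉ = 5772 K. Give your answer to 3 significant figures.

T/T_☉ = (L/L_☉)^(1/4) / (R/R_☉)^(1/2)
T = 5772 × (6.70×10^5)^(1/4) / √(52.0) = 5772 × 28.61 / 7.211 = 2.290×10^4 K.

2.29×10^4 K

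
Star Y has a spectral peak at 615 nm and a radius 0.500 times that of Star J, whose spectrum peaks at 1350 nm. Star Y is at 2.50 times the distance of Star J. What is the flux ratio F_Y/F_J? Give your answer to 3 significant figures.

0.929

Wien's law: T_Y/T_J = λ_J/λ_Y = 1350/615 = 2.195.
L_Y/L_J = (R_Y/R_J)²(T_Y/T_J)⁴ = (0.500)²(2.195)⁴ = 5.805.
F_Y/F_J = (L_Y/L_J)/(d_Y/d_J)² = 5.805/(2.50)² = 0.9287.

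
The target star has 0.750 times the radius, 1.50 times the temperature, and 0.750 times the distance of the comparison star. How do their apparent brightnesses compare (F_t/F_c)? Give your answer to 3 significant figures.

L_t/L_c = (R_t/R_c)²(T_t/T_c)⁴ = (0.750)² × (1.50)⁴ = 2.848.
F_t/F_c = (L_t/L_c)/(d_t/d_c)² = 2.848 / (0.750)² = 5.062.

5.06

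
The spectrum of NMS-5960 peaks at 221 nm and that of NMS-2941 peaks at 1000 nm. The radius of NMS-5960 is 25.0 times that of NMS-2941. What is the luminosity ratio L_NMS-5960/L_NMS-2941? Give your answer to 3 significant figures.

Wien's law gives T ∝ 1/λ_max, so T_NMS-5960/T_NMS-2941 = λ_NMS-2941/λ_NMS-5960 = 1000/221 = 4.525.
Then L ∝ R²T⁴ gives L_NMS-5960/L_NMS-2941 = (25.0)² × (4.525)⁴ = 625.0 × 419.2 = 2.620×10^5.

2.62×10^5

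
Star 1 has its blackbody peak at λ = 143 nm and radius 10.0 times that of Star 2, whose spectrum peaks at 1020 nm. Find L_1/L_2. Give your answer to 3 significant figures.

Wien's law gives T ∝ 1/λ_max, so T_1/T_2 = λ_2/λ_1 = 1020/143 = 7.133.
Then L ∝ R²T⁴ gives L_1/L_2 = (10.0)² × (7.133)⁴ = 100.0 × 2589 = 2.589×10^5.

2.59×10^5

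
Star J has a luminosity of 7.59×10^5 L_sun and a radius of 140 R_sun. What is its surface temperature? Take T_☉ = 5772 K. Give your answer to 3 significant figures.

1.44×10^4 K

T/T_☉ = (L/L_☉)^(1/4) / (R/R_☉)^(1/2)
T = 5772 × (7.59×10^5)^(1/4) / √(140) = 5772 × 29.52 / 11.83 = 1.440×10^4 K.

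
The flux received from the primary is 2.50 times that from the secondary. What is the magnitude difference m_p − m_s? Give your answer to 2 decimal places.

m_p − m_s = −2.5 log₁₀(F_p/F_s) = −2.5 log₁₀(2.50) = −2.5 × (0.398) = -0.995.

-0.99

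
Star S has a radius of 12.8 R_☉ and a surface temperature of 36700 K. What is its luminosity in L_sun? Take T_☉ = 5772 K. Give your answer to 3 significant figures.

L/L_☉ = (R/R_☉)² (T/T_☉)⁴ = (12.8)² × (36700/5772)⁴
       = 163.8 × (6.358)⁴ = 163.8 × 1634 = 2.678×10^5.

2.68×10^5 L_sun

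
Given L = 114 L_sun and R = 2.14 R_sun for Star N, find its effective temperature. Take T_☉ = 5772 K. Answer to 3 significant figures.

1.29×10^4 K

T/T_☉ = (L/L_☉)^(1/4) / (R/R_☉)^(1/2)
T = 5772 × (114)^(1/4) / √(2.14) = 5772 × 3.268 / 1.463 = 1.289×10^4 K.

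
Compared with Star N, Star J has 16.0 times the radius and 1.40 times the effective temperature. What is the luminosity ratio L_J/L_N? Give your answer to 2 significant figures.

9.8×10^2

From the Stefan–Boltzmann law, L ∝ R²T⁴, so
L_J/L_N = (R_J/R_N)² (T_J/T_N)⁴ = (16.0)² × (1.40)⁴ = 256.0 × 3.842 = 983.4.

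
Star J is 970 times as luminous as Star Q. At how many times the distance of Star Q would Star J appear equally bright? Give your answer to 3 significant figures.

31.1

Equal flux requires L_J/d_J² = L_Q/d_Q², so d_J/d_Q = √(L_J/L_Q)
= √(970) = 31.14.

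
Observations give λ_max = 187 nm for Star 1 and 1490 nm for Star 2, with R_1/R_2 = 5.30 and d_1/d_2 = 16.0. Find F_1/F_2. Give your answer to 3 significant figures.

442

Wien's law: T_1/T_2 = λ_2/λ_1 = 1490/187 = 7.968.
L_1/L_2 = (R_1/R_2)²(T_1/T_2)⁴ = (5.30)²(7.968)⁴ = 1.132×10^5.
F_1/F_2 = (L_1/L_2)/(d_1/d_2)² = 1.132×10^5/(16.0)² = 442.3.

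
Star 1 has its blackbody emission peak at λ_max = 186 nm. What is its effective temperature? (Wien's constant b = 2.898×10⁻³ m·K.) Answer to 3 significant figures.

T = b/λ_max = 2.898×10⁻³ / (186×10⁻⁹) = 1.558×10^4 K.

1.56×10^4 K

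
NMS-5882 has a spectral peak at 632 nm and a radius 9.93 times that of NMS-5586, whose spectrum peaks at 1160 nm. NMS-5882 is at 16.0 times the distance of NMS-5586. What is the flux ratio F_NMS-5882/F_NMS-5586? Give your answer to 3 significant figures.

4.37

Wien's law: T_NMS-5882/T_NMS-5586 = λ_NMS-5586/λ_NMS-5882 = 1160/632 = 1.835.
L_NMS-5882/L_NMS-5586 = (R_NMS-5882/R_NMS-5586)²(T_NMS-5882/T_NMS-5586)⁴ = (9.93)²(1.835)⁴ = 1119.
F_NMS-5882/F_NMS-5586 = (L_NMS-5882/L_NMS-5586)/(d_NMS-5882/d_NMS-5586)² = 1119/(16.0)² = 4.371.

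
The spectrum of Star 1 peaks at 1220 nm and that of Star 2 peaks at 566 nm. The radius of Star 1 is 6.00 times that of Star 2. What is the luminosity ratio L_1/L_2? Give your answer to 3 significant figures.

1.67

Wien's law gives T ∝ 1/λ_max, so T_1/T_2 = λ_2/λ_1 = 566/1220 = 0.4639.
Then L ∝ R²T⁴ gives L_1/L_2 = (6.00)² × (0.4639)⁴ = 36.00 × 0.04633 = 1.668.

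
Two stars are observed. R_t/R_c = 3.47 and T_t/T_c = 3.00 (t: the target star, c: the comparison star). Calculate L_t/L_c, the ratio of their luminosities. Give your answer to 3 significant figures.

975

From the Stefan–Boltzmann law, L ∝ R²T⁴, so
L_t/L_c = (R_t/R_c)² (T_t/T_c)⁴ = (3.47)² × (3.00)⁴ = 12.04 × 81.00 = 975.3.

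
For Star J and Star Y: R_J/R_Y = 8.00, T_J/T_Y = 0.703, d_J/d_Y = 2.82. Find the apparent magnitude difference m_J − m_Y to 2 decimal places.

-0.73

L_J/L_Y = (8.00)²(0.703)⁴ = 15.63.
F_J/F_Y = (L_J/L_Y)/(d_J/d_Y)² = 15.63/7.952 = 1.966.
m_J − m_Y = −2.5 log₁₀(1.966) = -0.73.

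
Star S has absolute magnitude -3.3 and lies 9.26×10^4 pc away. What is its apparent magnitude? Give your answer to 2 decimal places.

m = M + 5 log₁₀(d/10 pc) = -3.3 + 5 log₁₀(9.26×10^4/10)
  = -3.3 + 5 × 3.967 = -3.3 + 19.83 = 16.53.

16.53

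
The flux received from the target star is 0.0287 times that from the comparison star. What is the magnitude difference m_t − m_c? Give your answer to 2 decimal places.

m_t − m_c = −2.5 log₁₀(F_t/F_c) = −2.5 log₁₀(0.0287) = −2.5 × (-1.542) = 3.855.

3.86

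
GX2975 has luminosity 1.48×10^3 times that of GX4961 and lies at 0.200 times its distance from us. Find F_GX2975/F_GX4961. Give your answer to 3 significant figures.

F = L/(4πd²), so F_GX2975/F_GX4961 = (L_GX2975/L_GX4961) / (d_GX2975/d_GX4961)²
= 1.48×10^3 / (0.200)² = 1.48×10^3 / 0.04000 = 3.700×10^4.

3.70×10^4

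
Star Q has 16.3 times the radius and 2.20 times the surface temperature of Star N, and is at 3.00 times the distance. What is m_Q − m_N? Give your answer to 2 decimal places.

-7.10

L_Q/L_N = (16.3)²(2.20)⁴ = 6224.
F_Q/F_N = (L_Q/L_N)/(d_Q/d_N)² = 6224/9.000 = 691.5.
m_Q − m_N = −2.5 log₁₀(691.5) = -7.10.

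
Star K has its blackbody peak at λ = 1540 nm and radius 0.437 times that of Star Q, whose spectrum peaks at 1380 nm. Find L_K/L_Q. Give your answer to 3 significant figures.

0.123

Wien's law gives T ∝ 1/λ_max, so T_K/T_Q = λ_Q/λ_K = 1380/1540 = 0.8961.
Then L ∝ R²T⁴ gives L_K/L_Q = (0.437)² × (0.8961)⁴ = 0.1910 × 0.6448 = 0.1231.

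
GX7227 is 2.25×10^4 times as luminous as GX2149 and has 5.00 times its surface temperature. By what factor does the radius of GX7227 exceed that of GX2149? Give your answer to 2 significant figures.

L ∝ R²T⁴ gives R ∝ √L / T², so
R_GX7227/R_GX2149 = √(2.25×10^4) / (5.00)² = 150.0 / 25.00 = 6.000.

6.0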